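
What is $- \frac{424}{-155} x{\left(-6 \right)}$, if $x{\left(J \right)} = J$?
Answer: $- \frac{2544}{155} \approx -16.413$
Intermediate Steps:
$- \frac{424}{-155} x{\left(-6 \right)} = - \frac{424}{-155} \left(-6\right) = \left(-424\right) \left(- \frac{1}{155}\right) \left(-6\right) = \frac{424}{155} \left(-6\right) = - \frac{2544}{155}$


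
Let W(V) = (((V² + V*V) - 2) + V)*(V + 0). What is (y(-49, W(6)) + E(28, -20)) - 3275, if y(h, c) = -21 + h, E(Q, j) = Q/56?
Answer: -6689/2 ≈ -3344.5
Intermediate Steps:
E(Q, j) = Q/56 (E(Q, j) = Q*(1/56) = Q/56)
W(V) = V*(-2 + V + 2*V²) (W(V) = (((V² + V²) - 2) + V)*V = ((2*V² - 2) + V)*V = ((-2 + 2*V²) + V)*V = (-2 + V + 2*V²)*V = V*(-2 + V + 2*V²))
(y(-49, W(6)) + E(28, -20)) - 3275 = ((-21 - 49) + (1/56)*28) - 3275 = (-70 + ½) - 3275 = -139/2 - 3275 = -6689/2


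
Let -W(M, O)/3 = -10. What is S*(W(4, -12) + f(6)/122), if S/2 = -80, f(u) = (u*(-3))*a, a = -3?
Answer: -297120/61 ≈ -4870.8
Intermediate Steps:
W(M, O) = 30 (W(M, O) = -3*(-10) = 30)
f(u) = 9*u (f(u) = (u*(-3))*(-3) = -3*u*(-3) = 9*u)
S = -160 (S = 2*(-80) = -160)
S*(W(4, -12) + f(6)/122) = -160*(30 + (9*6)/122) = -160*(30 + 54*(1/122)) = -160*(30 + 27/61) = -160*1857/61 = -297120/61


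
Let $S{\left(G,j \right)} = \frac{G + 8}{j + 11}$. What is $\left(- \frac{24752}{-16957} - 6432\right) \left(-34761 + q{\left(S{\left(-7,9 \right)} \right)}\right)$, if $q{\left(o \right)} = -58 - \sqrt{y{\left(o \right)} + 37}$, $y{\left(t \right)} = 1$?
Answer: $\frac{3796756796368}{16957} + \frac{109042672 \sqrt{38}}{16957} \approx 2.2394 \cdot 10^{8}$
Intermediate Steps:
$S{\left(G,j \right)} = \frac{8 + G}{11 + j}$
$q{\left(o \right)} = -58 - \sqrt{38}$ ($q{\left(o \right)} = -58 - \sqrt{1 + 37} = -58 - \sqrt{38}$)
$\left(- \frac{24752}{-16957} - 6432\right) \left(-34761 + q{\left(S{\left(-7,9 \right)} \right)}\right) = \left(- \frac{24752}{-16957} - 6432\right) \left(-34761 - \left(58 + \sqrt{38}\right)\right) = \left(\left(-24752\right) \left(- \frac{1}{16957}\right) - 6432\right) \left(-34819 - \sqrt{38}\right) = \left(\frac{24752}{16957} - 6432\right) \left(-34819 - \sqrt{38}\right) = - \frac{109042672 \left(-34819 - \sqrt{38}\right)}{16957} = \frac{3796756796368}{16957} + \frac{109042672 \sqrt{38}}{16957}$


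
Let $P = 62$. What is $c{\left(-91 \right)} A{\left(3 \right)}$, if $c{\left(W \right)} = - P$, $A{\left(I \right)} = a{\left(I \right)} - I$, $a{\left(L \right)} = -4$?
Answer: $434$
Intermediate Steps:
$A{\left(I \right)} = -4 - I$
$c{\left(W \right)} = -62$ ($c{\left(W \right)} = \left(-1\right) 62 = -62$)
$c{\left(-91 \right)} A{\left(3 \right)} = - 62 \left(-4 - 3\right) = \left(-62\right) \left(-7\right) = 434$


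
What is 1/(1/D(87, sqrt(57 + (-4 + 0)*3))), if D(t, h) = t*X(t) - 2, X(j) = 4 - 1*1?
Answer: 259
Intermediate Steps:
X(j) = 3 (X(j) = 4 - 1 = 3)
D(t, h) = -2 + 3*t (D(t, h) = t*3 - 2 = 3*t - 2 = -2 + 3*t)
1/(1/D(87, sqrt(57 + (-4 + 0)*3))) = 1/(1/(-2 + 3*87)) = 1/(1/(-2 + 261)) = 1/(1/259) = 259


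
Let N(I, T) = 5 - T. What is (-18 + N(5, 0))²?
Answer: 169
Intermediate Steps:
(-18 + N(5, 0))² = (-18 + (5 - 1*0))² = (-18 + (5 + 0))² = (-18 + 5)² = (-13)² = 169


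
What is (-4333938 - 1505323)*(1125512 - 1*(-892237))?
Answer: -11782163043489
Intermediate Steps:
(-4333938 - 1505323)*(1125512 - 1*(-892237)) = -5839261*(1125512 + 892237) = -5839261*2017749 = -11782163043489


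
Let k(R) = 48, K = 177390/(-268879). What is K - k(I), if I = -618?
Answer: -13083582/268879 ≈ -48.660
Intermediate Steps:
K = -177390/268879 (K = 177390*(-1/268879) = -177390/268879 ≈ -0.65974)
K - k(I) = -177390/268879 - 1*48 = -177390/268879 - 48 = -13083582/268879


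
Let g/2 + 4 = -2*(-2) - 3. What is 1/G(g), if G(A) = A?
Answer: -⅙ ≈ -0.16667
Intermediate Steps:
g = -6 (g = -8 + 2*(-2*(-2) - 3) = -8 + 2*(4 - 3) = -8 + 2*1 = -8 + 2 = -6)
1/G(g) = 1/(-6) = -⅙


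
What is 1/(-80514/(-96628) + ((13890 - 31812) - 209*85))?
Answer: -6902/246305923 ≈ -2.8022e-5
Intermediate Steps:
1/(-80514/(-96628) + ((13890 - 31812) - 209*85)) = 1/(-80514*(-1/96628) + (-17922 - 17765)) = 1/(5751/6902 - 35687) = 1/(-246305923/6902) = -6902/246305923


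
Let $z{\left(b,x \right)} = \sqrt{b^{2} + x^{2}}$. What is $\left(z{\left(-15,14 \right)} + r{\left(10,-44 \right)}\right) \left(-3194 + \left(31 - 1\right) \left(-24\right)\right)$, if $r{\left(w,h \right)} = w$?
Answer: $-39140 - 3914 \sqrt{421} \approx -1.1945 \cdot 10^{5}$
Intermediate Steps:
$\left(z{\left(-15,14 \right)} + r{\left(10,-44 \right)}\right) \left(-3194 + \left(31 - 1\right) \left(-24\right)\right) = \left(\sqrt{\left(-15\right)^{2} + 14^{2}} + 10\right) \left(-3194 + \left(31 - 1\right) \left(-24\right)\right) = \left(\sqrt{225 + 196} + 10\right) \left(-3194 + 30 \left(-24\right)\right) = \left(\sqrt{421} + 10\right) \left(-3194 - 720\right) = \left(10 + \sqrt{421}\right) \left(-3914\right) = -39140 - 3914 \sqrt{421}$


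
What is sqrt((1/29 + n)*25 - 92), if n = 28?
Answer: sqrt(512053)/29 ≈ 24.675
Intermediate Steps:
sqrt((1/29 + n)*25 - 92) = sqrt((1/29 + 28)*25 - 92) = sqrt((813/29)*25 - 92) = sqrt(20325/29 - 92) = sqrt(17657/29) = sqrt(512053)/29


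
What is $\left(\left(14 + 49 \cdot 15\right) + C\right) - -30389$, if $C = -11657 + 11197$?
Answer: $30678$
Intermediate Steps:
$C = -460$
$\left(\left(14 + 49 \cdot 15\right) + C\right) - -30389 = \left(\left(14 + 49 \cdot 15\right) - 460\right) - -30389 = \left(\left(14 + 735\right) - 460\right) + 30389 = \left(749 - 460\right) + 30389 = 289 + 30389 = 30678$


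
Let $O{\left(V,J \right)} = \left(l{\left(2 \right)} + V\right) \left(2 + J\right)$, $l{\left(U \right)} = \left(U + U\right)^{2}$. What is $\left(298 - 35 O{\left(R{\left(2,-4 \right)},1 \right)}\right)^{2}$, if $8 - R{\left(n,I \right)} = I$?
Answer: $6980164$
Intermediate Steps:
$l{\left(U \right)} = 4 U^{2}$ ($l{\left(U \right)} = \left(2 U\right)^{2} = 4 U^{2}$)
$R{\left(n,I \right)} = 8 - I$
$O{\left(V,J \right)} = \left(2 + J\right) \left(16 + V\right)$ ($O{\left(V,J \right)} = \left(4 \cdot 2^{2} + V\right) \left(2 + J\right) = \left(4 \cdot 4 + V\right) \left(2 + J\right) = \left(16 + V\right) \left(2 + J\right) = \left(2 + J\right) \left(16 + V\right)$)
$\left(298 - 35 O{\left(R{\left(2,-4 \right)},1 \right)}\right)^{2} = \left(298 - 35 \left(32 + 2 \left(8 - -4\right) + 16 \cdot 1 + 1 \left(8 - -4\right)\right)\right)^{2} = \left(298 - 35 \left(32 + 2 \left(8 + 4\right) + 16 + 1 \left(8 + 4\right)\right)\right)^{2} = \left(298 - 35 \left(32 + 2 \cdot 12 + 16 + 1 \cdot 12\right)\right)^{2} = \left(298 - 35 \left(32 + 24 + 16 + 12\right)\right)^{2} = \left(298 - 2940\right)^{2} = \left(-2642\right)^{2} = 6980164$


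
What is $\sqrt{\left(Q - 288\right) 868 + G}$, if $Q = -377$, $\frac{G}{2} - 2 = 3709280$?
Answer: $32 \sqrt{6681} \approx 2615.6$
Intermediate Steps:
$G = 7418564$ ($G = 4 + 2 \cdot 3709280 = 4 + 7418560 = 7418564$)
$\sqrt{\left(Q - 288\right) 868 + G} = \sqrt{\left(-377 - 288\right) 868 + 7418564} = \sqrt{\left(-665\right) 868 + 7418564} = \sqrt{-577220 + 7418564} = \sqrt{6841344} = 32 \sqrt{6681}$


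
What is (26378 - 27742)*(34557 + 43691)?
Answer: -106730272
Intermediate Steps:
(26378 - 27742)*(34557 + 43691) = -1364*78248 = -106730272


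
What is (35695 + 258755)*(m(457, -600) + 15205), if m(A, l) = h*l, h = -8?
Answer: 5890472250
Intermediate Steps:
m(A, l) = -8*l
(35695 + 258755)*(m(457, -600) + 15205) = (35695 + 258755)*(-8*(-600) + 15205) = 294450*(4800 + 15205) = 294450*20005 = 5890472250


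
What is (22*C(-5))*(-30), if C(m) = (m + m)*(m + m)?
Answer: -66000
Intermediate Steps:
C(m) = 4*m² (C(m) = (2*m)*(2*m) = 4*m²)
(22*C(-5))*(-30) = (22*(4*(-5)²))*(-30) = (22*(4*25))*(-30) = (22*100)*(-30) = 2200*(-30) = -66000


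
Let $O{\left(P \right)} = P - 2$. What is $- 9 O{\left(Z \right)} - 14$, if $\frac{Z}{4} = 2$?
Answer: $-68$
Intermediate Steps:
$Z = 8$ ($Z = 4 \cdot 2 = 8$)
$O{\left(P \right)} = -2 + P$ ($O{\left(P \right)} = P - 2 = -2 + P$)
$- 9 O{\left(Z \right)} - 14 = - 9 \left(-2 + 8\right) - 14 = \left(-9\right) 6 - 14 = -54 - 14 = -68$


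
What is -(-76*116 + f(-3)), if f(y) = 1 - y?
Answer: 8812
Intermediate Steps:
-(-76*116 + f(-3)) = -(-76*116 + (1 - 1*(-3))) = -(-8816 + (1 + 3)) = -(-8816 + 4) = -1*(-8812) = 8812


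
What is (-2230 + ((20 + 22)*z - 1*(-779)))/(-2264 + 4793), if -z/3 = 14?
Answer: -3215/2529 ≈ -1.2713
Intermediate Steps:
z = -42 (z = -3*14 = -42)
(-2230 + ((20 + 22)*z - 1*(-779)))/(-2264 + 4793) = (-2230 + ((20 + 22)*(-42) - 1*(-779)))/(-2264 + 4793) = (-2230 + (42*(-42) + 779))/2529 = (-2230 + (-1764 + 779))*(1/2529) = (-2230 - 985)*(1/2529) = -3215*1/2529 = -3215/2529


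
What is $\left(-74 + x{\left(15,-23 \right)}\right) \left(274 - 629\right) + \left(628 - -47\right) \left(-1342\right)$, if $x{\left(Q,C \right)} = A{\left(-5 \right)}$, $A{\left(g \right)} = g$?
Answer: $-877805$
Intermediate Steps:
$x{\left(Q,C \right)} = -5$
$\left(-74 + x{\left(15,-23 \right)}\right) \left(274 - 629\right) + \left(628 - -47\right) \left(-1342\right) = \left(-74 - 5\right) \left(274 - 629\right) + \left(628 - -47\right) \left(-1342\right) = \left(-79\right) \left(-355\right) + \left(628 + 47\right) \left(-1342\right) = 28045 + 675 \left(-1342\right) = 28045 - 905850 = -877805$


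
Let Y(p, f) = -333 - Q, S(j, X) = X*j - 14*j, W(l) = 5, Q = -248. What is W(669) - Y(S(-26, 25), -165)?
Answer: 90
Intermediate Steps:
S(j, X) = -14*j + X*j
Y(p, f) = -85 (Y(p, f) = -333 - 1*(-248) = -333 + 248 = -85)
W(669) - Y(S(-26, 25), -165) = 5 - 1*(-85) = 5 + 85 = 90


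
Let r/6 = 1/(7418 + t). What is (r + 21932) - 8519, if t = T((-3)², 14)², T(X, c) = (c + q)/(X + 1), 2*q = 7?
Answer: 530873159/39579 ≈ 13413.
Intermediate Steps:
q = 7/2 (q = (½)*7 = 7/2 ≈ 3.5000)
T(X, c) = (7/2 + c)/(1 + X) (T(X, c) = (c + 7/2)/(X + 1) = (7/2 + c)/(1 + X))
t = 49/16 (t = ((7/2 + 14)/(1 + (-3)²))² = ((35/2)/(1 + 9))² = ((35/2)/10)² = ((⅒)*(35/2))² = (7/4)² = 49/16 ≈ 3.0625)
r = 32/39579 (r = 6/(7418 + 49/16) = 6/(118737/16) = 6*(16/118737) = 32/39579 ≈ 0.00080851)
(r + 21932) - 8519 = (32/39579 + 21932) - 8519 = 868046660/39579 - 8519 = 530873159/39579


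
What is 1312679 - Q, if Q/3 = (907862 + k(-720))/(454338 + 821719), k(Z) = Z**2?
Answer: 1675048947917/1276057 ≈ 1.3127e+6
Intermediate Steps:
Q = 4278786/1276057 (Q = 3*((907862 + (-720)**2)/(454338 + 821719)) = 3*((907862 + 518400)/1276057) = 3*(1426262*(1/1276057)) = 3*(1426262/1276057) = 4278786/1276057 ≈ 3.3531)
1312679 - Q = 1312679 - 1*4278786/1276057 = 1312679 - 4278786/1276057 = 1675048947917/1276057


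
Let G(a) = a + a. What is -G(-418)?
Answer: 836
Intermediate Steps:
G(a) = 2*a
-G(-418) = -2*(-418) = -1*(-836) = 836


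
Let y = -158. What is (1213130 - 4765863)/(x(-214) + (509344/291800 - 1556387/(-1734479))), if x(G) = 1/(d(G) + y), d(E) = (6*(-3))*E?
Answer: -830278529956302685550/617700156721643 ≈ -1.3441e+6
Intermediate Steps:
d(E) = -18*E
x(G) = 1/(-158 - 18*G) (x(G) = 1/(-18*G - 158) = 1/(-158 - 18*G))
(1213130 - 4765863)/(x(-214) + (509344/291800 - 1556387/(-1734479))) = (1213130 - 4765863)/(-1/(158 + 18*(-214)) + (509344/291800 - 1556387/(-1734479))) = -3552733/(-1/(158 - 3852) + (509344*(1/291800) - 1556387*(-1/1734479))) = -3552733/(-1/(-3694) + (63668/36475 + 1556387/1734479)) = -3552733/(-1*(-1/3694) + 167200024797/63265121525) = -3552733/(1/3694 + 167200024797/63265121525) = -3552733/617700156721643/233701358913350 = -3552733*233701358913350/617700156721643 = -830278529956302685550/617700156721643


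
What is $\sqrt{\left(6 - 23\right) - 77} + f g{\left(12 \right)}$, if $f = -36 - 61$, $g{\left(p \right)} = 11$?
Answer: $-1067 + i \sqrt{94} \approx -1067.0 + 9.6954 i$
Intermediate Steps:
$f = -97$ ($f = -36 - 61 = -97$)
$\sqrt{\left(6 - 23\right) - 77} + f g{\left(12 \right)} = \sqrt{\left(6 - 23\right) - 77} - 1067 = \sqrt{-17 - 77} - 1067 = \sqrt{-94} - 1067 = i \sqrt{94} - 1067 = -1067 + i \sqrt{94}$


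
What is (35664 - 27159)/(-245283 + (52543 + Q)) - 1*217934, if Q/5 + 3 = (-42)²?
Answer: -8017139759/36787 ≈ -2.1793e+5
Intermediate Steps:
Q = 8805 (Q = -15 + 5*(-42)² = -15 + 5*1764 = -15 + 8820 = 8805)
(35664 - 27159)/(-245283 + (52543 + Q)) - 1*217934 = (35664 - 27159)/(-245283 + (52543 + 8805)) - 1*217934 = 8505/(-245283 + 61348) - 217934 = 8505/(-183935) - 217934 = 8505*(-1/183935) - 217934 = -1701/36787 - 217934 = -8017139759/36787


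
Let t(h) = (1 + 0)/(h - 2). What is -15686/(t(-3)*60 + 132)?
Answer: -7843/60 ≈ -130.72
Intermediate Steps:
t(h) = 1/(-2 + h)
-15686/(t(-3)*60 + 132) = -15686/(60/(-2 - 3) + 132) = -15686/(60/(-5) + 132) = -15686/(-1/5*60 + 132) = -15686/(-12 + 132) = -15686/120 = -15686*1/120 = -7843/60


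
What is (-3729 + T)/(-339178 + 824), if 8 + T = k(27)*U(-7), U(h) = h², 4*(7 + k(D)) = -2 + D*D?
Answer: -19303/1353416 ≈ -0.014262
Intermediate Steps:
k(D) = -15/2 + D²/4 (k(D) = -7 + (-2 + D*D)/4 = -7 + (-2 + D²)/4 = -7 + (-½ + D²/4) = -15/2 + D²/4)
T = 34219/4 (T = -8 + (-15/2 + (¼)*27²)*(-7)² = -8 + (-15/2 + (¼)*729)*49 = -8 + (-15/2 + 729/4)*49 = -8 + (699/4)*49 = -8 + 34251/4 = 34219/4 ≈ 8554.8)
(-3729 + T)/(-339178 + 824) = (-3729 + 34219/4)/(-339178 + 824) = (19303/4)/(-338354) = (19303/4)*(-1/338354) = -19303/1353416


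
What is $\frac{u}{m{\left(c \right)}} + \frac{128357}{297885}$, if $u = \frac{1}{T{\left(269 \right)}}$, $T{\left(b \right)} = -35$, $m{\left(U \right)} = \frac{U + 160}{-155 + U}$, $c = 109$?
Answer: $\frac{34919539}{80131065} \approx 0.43578$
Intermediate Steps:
$m{\left(U \right)} = \frac{160 + U}{-155 + U}$
$u = - \frac{1}{35}$ ($u = \frac{1}{-35} = - \frac{1}{35} \approx -0.028571$)
$\frac{u}{m{\left(c \right)}} + \frac{128357}{297885} = - \frac{1}{35 \frac{160 + 109}{-155 + 109}} + \frac{128357}{297885} = - \frac{1}{35 \frac{1}{-46} \cdot 269} + 128357 \cdot \frac{1}{297885} = - \frac{1}{35 \left(\left(- \frac{1}{46}\right) 269\right)} + \frac{128357}{297885} = - \frac{1}{35 \left(- \frac{269}{46}\right)} + \frac{128357}{297885} = \left(- \frac{1}{35}\right) \left(- \frac{46}{269}\right) + \frac{128357}{297885} = \frac{46}{9415} + \frac{128357}{297885} = \frac{34919539}{80131065}$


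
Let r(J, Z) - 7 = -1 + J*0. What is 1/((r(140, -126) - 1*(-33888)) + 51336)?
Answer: 1/85230 ≈ 1.1733e-5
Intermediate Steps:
r(J, Z) = 6 (r(J, Z) = 7 + (-1 + J*0) = 7 + (-1 + 0) = 7 - 1 = 6)
1/((r(140, -126) - 1*(-33888)) + 51336) = 1/((6 - 1*(-33888)) + 51336) = 1/((6 + 33888) + 51336) = 1/(33894 + 51336) = 1/85230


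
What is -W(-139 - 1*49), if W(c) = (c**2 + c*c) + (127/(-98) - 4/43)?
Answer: -297873379/4214 ≈ -70687.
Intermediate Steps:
W(c) = -5853/4214 + 2*c**2 (W(c) = (c**2 + c**2) + (127*(-1/98) - 4*1/43) = 2*c**2 + (-127/98 - 4/43) = 2*c**2 - 5853/4214 = -5853/4214 + 2*c**2)
-W(-139 - 1*49) = -(-5853/4214 + 2*(-139 - 1*49)**2) = -(-5853/4214 + 2*(-139 - 49)**2) = -(-5853/4214 + 2*(-188)**2) = -(-5853/4214 + 2*35344) = -(-5853/4214 + 70688) = -1*297873379/4214 = -297873379/4214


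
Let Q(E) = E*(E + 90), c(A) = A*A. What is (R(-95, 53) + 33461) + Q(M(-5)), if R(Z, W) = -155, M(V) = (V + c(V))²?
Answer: 229306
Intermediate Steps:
c(A) = A²
M(V) = (V + V²)²
Q(E) = E*(90 + E)
(R(-95, 53) + 33461) + Q(M(-5)) = (-155 + 33461) + ((-5)²*(1 - 5)²)*(90 + (-5)²*(1 - 5)²) = 33306 + (25*(-4)²)*(90 + 25*(-4)²) = 33306 + (25*16)*(90 + 25*16) = 33306 + 400*(90 + 400) = 33306 + 400*490 = 33306 + 196000 = 229306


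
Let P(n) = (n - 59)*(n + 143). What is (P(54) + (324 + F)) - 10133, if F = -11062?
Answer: -21856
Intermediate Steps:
P(n) = (-59 + n)*(143 + n)
(P(54) + (324 + F)) - 10133 = ((-8437 + 54**2 + 84*54) + (324 - 11062)) - 10133 = ((-8437 + 2916 + 4536) - 10738) - 10133 = (-985 - 10738) - 10133 = -11723 - 10133 = -21856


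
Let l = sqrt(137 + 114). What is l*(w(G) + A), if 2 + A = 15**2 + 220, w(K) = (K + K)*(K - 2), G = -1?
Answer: 449*sqrt(251) ≈ 7113.5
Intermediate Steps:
w(K) = 2*K*(-2 + K) (w(K) = (2*K)*(-2 + K) = 2*K*(-2 + K))
l = sqrt(251) ≈ 15.843
A = 443 (A = -2 + (15**2 + 220) = -2 + (225 + 220) = -2 + 445 = 443)
l*(w(G) + A) = sqrt(251)*(2*(-1)*(-2 - 1) + 443) = sqrt(251)*(2*(-1)*(-3) + 443) = sqrt(251)*(6 + 443) = sqrt(251)*449 = 449*sqrt(251)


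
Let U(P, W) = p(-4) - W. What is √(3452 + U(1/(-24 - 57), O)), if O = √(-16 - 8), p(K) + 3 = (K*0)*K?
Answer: √(3449 - 2*I*√6) ≈ 58.728 - 0.0417*I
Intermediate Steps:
p(K) = -3 (p(K) = -3 + (K*0)*K = -3 + 0*K = -3 + 0 = -3)
O = 2*I*√6 (O = √(-24) = 2*I*√6 ≈ 4.899*I)
U(P, W) = -3 - W
√(3452 + U(1/(-24 - 57), O)) = √(3452 + (-3 - 2*I*√6)) = √(3449 - 2*I*√6)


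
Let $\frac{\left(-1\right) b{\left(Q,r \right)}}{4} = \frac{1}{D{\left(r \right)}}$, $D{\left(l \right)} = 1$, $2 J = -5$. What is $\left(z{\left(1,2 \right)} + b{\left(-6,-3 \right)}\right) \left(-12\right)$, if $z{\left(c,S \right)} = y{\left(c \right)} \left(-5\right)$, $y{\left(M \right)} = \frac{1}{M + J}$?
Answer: $8$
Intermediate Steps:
$J = - \frac{5}{2}$ ($J = \frac{1}{2} \left(-5\right) = - \frac{5}{2} \approx -2.5$)
$y{\left(M \right)} = \frac{1}{- \frac{5}{2} + M}$ ($y{\left(M \right)} = \frac{1}{M - \frac{5}{2}} = \frac{1}{- \frac{5}{2} + M}$)
$z{\left(c,S \right)} = - \frac{10}{-5 + 2 c}$ ($z{\left(c,S \right)} = \frac{2}{-5 + 2 c} \left(-5\right) = - \frac{10}{-5 + 2 c}$)
$b{\left(Q,r \right)} = -4$ ($b{\left(Q,r \right)} = - \frac{4}{1} = \left(-4\right) 1 = -4$)
$\left(z{\left(1,2 \right)} + b{\left(-6,-3 \right)}\right) \left(-12\right) = \left(- \frac{10}{-5 + 2 \cdot 1} - 4\right) \left(-12\right) = \left(- \frac{10}{-5 + 2} - 4\right) \left(-12\right) = \left(- \frac{10}{-3} - 4\right) \left(-12\right) = \left(\left(-10\right) \left(- \frac{1}{3}\right) - 4\right) \left(-12\right) = \left(\frac{10}{3} - 4\right) \left(-12\right) = \left(- \frac{2}{3}\right) \left(-12\right) = 8$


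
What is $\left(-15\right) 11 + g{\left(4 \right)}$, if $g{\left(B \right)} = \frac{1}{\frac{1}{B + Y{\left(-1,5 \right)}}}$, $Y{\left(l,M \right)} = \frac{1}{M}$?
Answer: $- \frac{804}{5} \approx -160.8$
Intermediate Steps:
$g{\left(B \right)} = \frac{1}{5} + B$ ($g{\left(B \right)} = \frac{1}{\frac{1}{B + \frac{1}{5}}} = \frac{1}{\frac{1}{\frac{1}{5} + B}} = \frac{1}{5} + B$)
$\left(-15\right) 11 + g{\left(4 \right)} = \left(-15\right) 11 + \left(\frac{1}{5} + 4\right) = -165 + \frac{21}{5} = - \frac{804}{5}$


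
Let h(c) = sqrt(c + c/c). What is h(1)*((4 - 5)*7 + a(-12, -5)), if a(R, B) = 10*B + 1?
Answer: -56*sqrt(2) ≈ -79.196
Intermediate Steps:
a(R, B) = 1 + 10*B
h(c) = sqrt(1 + c) (h(c) = sqrt(c + 1) = sqrt(1 + c))
h(1)*((4 - 5)*7 + a(-12, -5)) = sqrt(1 + 1)*((4 - 5)*7 + (1 + 10*(-5))) = sqrt(2)*(-1*7 + (1 - 50)) = sqrt(2)*(-7 - 49) = sqrt(2)*(-56) = -56*sqrt(2)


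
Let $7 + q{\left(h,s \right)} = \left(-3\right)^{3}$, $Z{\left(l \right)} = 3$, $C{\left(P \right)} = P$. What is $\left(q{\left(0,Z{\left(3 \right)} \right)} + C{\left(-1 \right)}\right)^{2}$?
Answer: $1225$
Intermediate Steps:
$q{\left(h,s \right)} = -34$ ($q{\left(h,s \right)} = -7 + \left(-3\right)^{3} = -7 - 27 = -34$)
$\left(q{\left(0,Z{\left(3 \right)} \right)} + C{\left(-1 \right)}\right)^{2} = \left(-34 - 1\right)^{2} = \left(-35\right)^{2} = 1225$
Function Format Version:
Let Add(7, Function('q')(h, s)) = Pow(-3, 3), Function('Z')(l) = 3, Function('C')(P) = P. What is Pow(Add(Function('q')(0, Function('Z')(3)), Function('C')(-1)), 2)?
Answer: 1225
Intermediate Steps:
Function('q')(h, s) = -34 (Function('q')(h, s) = Add(-7, Pow(-3, 3)) = Add(-7, -27) = -34)
Pow(Add(Function('q')(0, Function('Z')(3)), Function('C')(-1)), 2) = Pow(Add(-34, -1), 2) = Pow(-35, 2) = 1225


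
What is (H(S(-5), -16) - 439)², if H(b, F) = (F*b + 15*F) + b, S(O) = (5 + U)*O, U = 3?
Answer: 6241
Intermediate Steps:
S(O) = 8*O (S(O) = (5 + 3)*O = 8*O)
H(b, F) = b + 15*F + F*b (H(b, F) = (15*F + F*b) + b = b + 15*F + F*b)
(H(S(-5), -16) - 439)² = ((8*(-5) + 15*(-16) - 128*(-5)) - 439)² = ((-40 - 240 - 16*(-40)) - 439)² = ((-40 - 240 + 640) - 439)² = (360 - 439)² = (-79)² = 6241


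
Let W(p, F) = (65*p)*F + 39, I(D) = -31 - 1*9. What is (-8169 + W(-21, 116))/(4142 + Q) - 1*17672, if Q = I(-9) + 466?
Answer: -40446083/2284 ≈ -17708.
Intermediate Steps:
I(D) = -40 (I(D) = -31 - 9 = -40)
Q = 426 (Q = -40 + 466 = 426)
W(p, F) = 39 + 65*F*p (W(p, F) = 65*F*p + 39 = 39 + 65*F*p)
(-8169 + W(-21, 116))/(4142 + Q) - 1*17672 = (-8169 + (39 + 65*116*(-21)))/(4142 + 426) - 1*17672 = (-8169 + (39 - 158340))/4568 - 17672 = (-8169 - 158301)*(1/4568) - 17672 = -166470*1/4568 - 17672 = -83235/2284 - 17672 = -40446083/2284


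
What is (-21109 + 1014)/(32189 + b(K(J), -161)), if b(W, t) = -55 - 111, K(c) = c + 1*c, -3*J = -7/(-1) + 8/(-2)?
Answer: -20095/32023 ≈ -0.62752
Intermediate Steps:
J = -1 (J = -(-7/(-1) + 8/(-2))/3 = -(-7*(-1) + 8*(-1/2))/3 = -(7 - 4)/3 = -1/3*3 = -1)
K(c) = 2*c (K(c) = c + c = 2*c)
b(W, t) = -166
(-21109 + 1014)/(32189 + b(K(J), -161)) = (-21109 + 1014)/(32189 - 166) = -20095/32023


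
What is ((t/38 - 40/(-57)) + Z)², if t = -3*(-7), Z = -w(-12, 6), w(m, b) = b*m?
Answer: 69739201/12996 ≈ 5366.2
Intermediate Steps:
Z = 72 (Z = -6*(-12) = -1*(-72) = 72)
t = 21
((t/38 - 40/(-57)) + Z)² = ((21/38 - 40/(-57)) + 72)² = ((21*(1/38) - 40*(-1/57)) + 72)² = ((21/38 + 40/57) + 72)² = (143/114 + 72)² = (8351/114)² = 69739201/12996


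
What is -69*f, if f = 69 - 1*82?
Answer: 897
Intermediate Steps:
f = -13 (f = 69 - 82 = -13)
-69*f = -69*(-13) = 897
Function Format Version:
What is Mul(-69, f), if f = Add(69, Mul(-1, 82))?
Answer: 897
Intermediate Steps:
f = -13 (f = Add(69, -82) = -13)
Mul(-69, f) = Mul(-69, -13) = 897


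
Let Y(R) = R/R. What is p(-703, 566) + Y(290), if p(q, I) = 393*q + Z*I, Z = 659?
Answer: 96716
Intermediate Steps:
p(q, I) = 393*q + 659*I
Y(R) = 1
p(-703, 566) + Y(290) = (393*(-703) + 659*566) + 1 = (-276279 + 372994) + 1 = 96715 + 1 = 96716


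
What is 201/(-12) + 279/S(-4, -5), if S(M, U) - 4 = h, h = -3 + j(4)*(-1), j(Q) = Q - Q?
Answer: 1049/4 ≈ 262.25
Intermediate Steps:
j(Q) = 0
h = -3 (h = -3 + 0*(-1) = -3 + 0 = -3)
S(M, U) = 1 (S(M, U) = 4 - 3 = 1)
201/(-12) + 279/S(-4, -5) = 201/(-12) + 279/1 = 201*(-1/12) + 279*1 = -67/4 + 279 = 1049/4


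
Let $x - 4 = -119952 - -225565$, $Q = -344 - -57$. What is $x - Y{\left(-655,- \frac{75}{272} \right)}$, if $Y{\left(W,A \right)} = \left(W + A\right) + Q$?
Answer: $\frac{28984123}{272} \approx 1.0656 \cdot 10^{5}$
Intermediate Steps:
$Q = -287$ ($Q = -344 + 57 = -287$)
$Y{\left(W,A \right)} = -287 + A + W$ ($Y{\left(W,A \right)} = \left(W + A\right) - 287 = \left(A + W\right) - 287 = -287 + A + W$)
$x = 105617$ ($x = 4 - -105613 = 4 + \left(-119952 + 225565\right) = 4 + 105613 = 105617$)
$x - Y{\left(-655,- \frac{75}{272} \right)} = 105617 - \left(-287 - \frac{75}{272} - 655\right) = 105617 - - \frac{256299}{272} = 105617 + \frac{256299}{272} = \frac{28984123}{272}$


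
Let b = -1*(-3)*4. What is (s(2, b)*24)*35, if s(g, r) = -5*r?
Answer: -50400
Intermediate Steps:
b = 12 (b = 3*4 = 12)
(s(2, b)*24)*35 = (-5*12*24)*35 = -60*24*35 = -1440*35 = -50400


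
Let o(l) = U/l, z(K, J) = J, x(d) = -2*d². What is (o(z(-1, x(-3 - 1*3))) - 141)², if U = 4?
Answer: 6446521/324 ≈ 19897.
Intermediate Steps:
o(l) = 4/l
(o(z(-1, x(-3 - 1*3))) - 141)² = (4/((-2*(-3 - 1*3)²)) - 141)² = (4/((-2*(-3 - 3)²)) - 141)² = (4/((-2*(-6)²)) - 141)² = (4/((-2*36)) - 141)² = (4/(-72) - 141)² = (4*(-1/72) - 141)² = (-1/18 - 141)² = (-2539/18)² = 6446521/324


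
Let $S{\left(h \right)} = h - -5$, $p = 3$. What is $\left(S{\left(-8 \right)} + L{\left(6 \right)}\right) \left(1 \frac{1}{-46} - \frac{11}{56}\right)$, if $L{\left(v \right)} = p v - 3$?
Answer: $- \frac{843}{322} \approx -2.618$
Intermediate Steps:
$S{\left(h \right)} = 5 + h$ ($S{\left(h \right)} = h + 5 = 5 + h$)
$L{\left(v \right)} = -3 + 3 v$ ($L{\left(v \right)} = 3 v - 3 = -3 + 3 v$)
$\left(S{\left(-8 \right)} + L{\left(6 \right)}\right) \left(1 \frac{1}{-46} - \frac{11}{56}\right) = \left(\left(5 - 8\right) + \left(-3 + 3 \cdot 6\right)\right) \left(1 \frac{1}{-46} - \frac{11}{56}\right) = \left(-3 + \left(-3 + 18\right)\right) \left(1 \left(- \frac{1}{46}\right) - \frac{11}{56}\right) = \left(-3 + 15\right) \left(- \frac{1}{46} - \frac{11}{56}\right) = 12 \left(- \frac{281}{1288}\right) = - \frac{843}{322}$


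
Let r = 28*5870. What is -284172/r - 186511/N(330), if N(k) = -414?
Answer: 272654471/607545 ≈ 448.78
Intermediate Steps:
r = 164360
-284172/r - 186511/N(330) = -284172/164360 - 186511/(-414) = -284172*1/164360 - 186511*(-1/414) = -10149/5870 + 186511/414 = 272654471/607545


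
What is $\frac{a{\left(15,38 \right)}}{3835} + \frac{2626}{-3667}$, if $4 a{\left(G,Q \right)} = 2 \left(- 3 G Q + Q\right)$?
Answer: $- \frac{13136322}{14062945} \approx -0.93411$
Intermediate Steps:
$a{\left(G,Q \right)} = \frac{Q}{2} - \frac{3 G Q}{2}$ ($a{\left(G,Q \right)} = \frac{2 \left(- 3 G Q + Q\right)}{4} = \frac{2 \left(Q - 3 G Q\right)}{4} = \frac{2 Q - 6 G Q}{4} = \frac{Q}{2} - \frac{3 G Q}{2}$)
$\frac{a{\left(15,38 \right)}}{3835} + \frac{2626}{-3667} = \frac{\frac{1}{2} \cdot 38 \left(1 - 45\right)}{3835} + \frac{2626}{-3667} = \frac{1}{2} \cdot 38 \left(1 - 45\right) \frac{1}{3835} + 2626 \left(- \frac{1}{3667}\right) = \frac{1}{2} \cdot 38 \left(-44\right) \frac{1}{3835} - \frac{2626}{3667} = \left(-836\right) \frac{1}{3835} - \frac{2626}{3667} = - \frac{836}{3835} - \frac{2626}{3667} = - \frac{13136322}{14062945}$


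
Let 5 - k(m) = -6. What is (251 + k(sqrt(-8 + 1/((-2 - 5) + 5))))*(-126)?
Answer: -33012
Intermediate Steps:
k(m) = 11 (k(m) = 5 - 1*(-6) = 5 + 6 = 11)
(251 + k(sqrt(-8 + 1/((-2 - 5) + 5))))*(-126) = (251 + 11)*(-126) = 262*(-126) = -33012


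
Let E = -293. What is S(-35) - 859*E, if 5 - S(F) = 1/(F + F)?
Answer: 17618441/70 ≈ 2.5169e+5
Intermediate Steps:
S(F) = 5 - 1/(2*F) (S(F) = 5 - 1/(F + F) = 5 - 1/(2*F))
S(-35) - 859*E = (5 - 1/2/(-35)) - 859*(-293) = (5 - 1/2*(-1/35)) + 251687 = (5 + 1/70) + 251687 = 351/70 + 251687 = 17618441/70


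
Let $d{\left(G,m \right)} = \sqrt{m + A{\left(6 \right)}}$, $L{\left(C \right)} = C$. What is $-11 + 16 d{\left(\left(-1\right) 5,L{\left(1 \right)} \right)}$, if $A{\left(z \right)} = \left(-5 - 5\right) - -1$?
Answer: $-11 + 32 i \sqrt{2} \approx -11.0 + 45.255 i$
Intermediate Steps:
$A{\left(z \right)} = -9$ ($A{\left(z \right)} = -10 + 1 = -9$)
$d{\left(G,m \right)} = \sqrt{-9 + m}$ ($d{\left(G,m \right)} = \sqrt{m - 9} = \sqrt{-9 + m}$)
$-11 + 16 d{\left(\left(-1\right) 5,L{\left(1 \right)} \right)} = -11 + 16 \sqrt{-9 + 1} = -11 + 16 \sqrt{-8} = -11 + 16 \cdot 2 i \sqrt{2} = -11 + 32 i \sqrt{2}$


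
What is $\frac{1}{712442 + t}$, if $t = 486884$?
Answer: $\frac{1}{1199326} \approx 8.338 \cdot 10^{-7}$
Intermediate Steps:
$\frac{1}{712442 + t} = \frac{1}{712442 + 486884} = \frac{1}{1199326}$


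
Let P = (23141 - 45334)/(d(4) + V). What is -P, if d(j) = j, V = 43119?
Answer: 22193/43123 ≈ 0.51464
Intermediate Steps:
P = -22193/43123 (P = (23141 - 45334)/(4 + 43119) = -22193/43123 ≈ -0.51464)
-P = -1*(-22193/43123) = 22193/43123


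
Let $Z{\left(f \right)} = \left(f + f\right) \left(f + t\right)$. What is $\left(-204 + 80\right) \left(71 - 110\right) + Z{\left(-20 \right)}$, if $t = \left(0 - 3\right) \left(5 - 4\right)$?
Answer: $5756$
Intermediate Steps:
$t = -3$ ($t = \left(-3\right) 1 = -3$)
$Z{\left(f \right)} = 2 f \left(-3 + f\right)$ ($Z{\left(f \right)} = \left(f + f\right) \left(f - 3\right) = 2 f \left(-3 + f\right)$)
$\left(-204 + 80\right) \left(71 - 110\right) + Z{\left(-20 \right)} = \left(-204 + 80\right) \left(71 - 110\right) + 2 \left(-20\right) \left(-3 - 20\right) = \left(-124\right) \left(-39\right) + 2 \left(-20\right) \left(-23\right) = 4836 + 920 = 5756$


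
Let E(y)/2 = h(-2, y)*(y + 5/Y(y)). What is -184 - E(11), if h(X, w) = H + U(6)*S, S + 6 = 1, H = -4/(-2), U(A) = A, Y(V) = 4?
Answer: 502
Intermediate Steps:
H = 2 (H = -4*(-1/2) = 2)
S = -5 (S = -6 + 1 = -5)
h(X, w) = -28 (h(X, w) = 2 + 6*(-5) = 2 - 30 = -28)
E(y) = -70 - 56*y (E(y) = 2*(-28*(y + 5/4)) = 2*(-28*(5/4 + y)) = 2*(-35 - 28*y) = -70 - 56*y)
-184 - E(11) = -184 - (-70 - 56*11) = -184 - (-70 - 616) = -184 - 1*(-686) = -184 + 686 = 502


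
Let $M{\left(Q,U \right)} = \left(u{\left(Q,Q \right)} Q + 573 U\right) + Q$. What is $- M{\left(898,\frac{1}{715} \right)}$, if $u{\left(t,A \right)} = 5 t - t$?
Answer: $- \frac{2306958083}{715} \approx -3.2265 \cdot 10^{6}$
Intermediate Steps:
$u{\left(t,A \right)} = 4 t$
$M{\left(Q,U \right)} = Q + 4 Q^{2} + 573 U$ ($M{\left(Q,U \right)} = \left(4 Q Q + 573 U\right) + Q = \left(4 Q^{2} + 573 U\right) + Q = Q + 4 Q^{2} + 573 U$)
$- M{\left(898,\frac{1}{715} \right)} = - (898 + 4 \cdot 898^{2} + \frac{573}{715}) = - (898 + 4 \cdot 806404 + 573 \cdot \frac{1}{715}) = - (898 + 3225616 + \frac{573}{715}) = \left(-1\right) \frac{2306958083}{715} = - \frac{2306958083}{715}$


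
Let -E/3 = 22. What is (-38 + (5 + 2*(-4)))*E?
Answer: 2706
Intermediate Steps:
E = -66 (E = -3*22 = -66)
(-38 + (5 + 2*(-4)))*E = (-38 + (5 + 2*(-4)))*(-66) = (-38 + (5 - 8))*(-66) = (-38 - 3)*(-66) = -41*(-66) = 2706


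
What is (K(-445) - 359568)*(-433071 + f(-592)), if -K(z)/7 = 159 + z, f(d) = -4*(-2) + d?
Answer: 155060283730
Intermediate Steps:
f(d) = 8 + d
K(z) = -1113 - 7*z (K(z) = -7*(159 + z) = -1113 - 7*z)
(K(-445) - 359568)*(-433071 + f(-592)) = ((-1113 - 7*(-445)) - 359568)*(-433071 + (8 - 592)) = ((-1113 + 3115) - 359568)*(-433071 - 584) = (2002 - 359568)*(-433655) = -357566*(-433655) = 155060283730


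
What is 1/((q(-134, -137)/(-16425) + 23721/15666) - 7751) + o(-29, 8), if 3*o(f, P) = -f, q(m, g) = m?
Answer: 19275554373133/1994049484881 ≈ 9.6665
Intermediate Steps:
o(f, P) = -f/3 (o(f, P) = (-f)/3 = -f/3)
1/((q(-134, -137)/(-16425) + 23721/15666) - 7751) + o(-29, 8) = 1/((-134/(-16425) + 23721/15666) - 7751) - 1/3*(-29) = 1/((-134*(-1/16425) + 23721*(1/15666)) - 7751) + 29/3 = 1/((134/16425 + 7907/5222) - 7751) + 29/3 = 1/(130572223/85771350 - 7751) + 29/3 = 1/(-664683161627/85771350) + 29/3 = -85771350/664683161627 + 29/3 = 19275554373133/1994049484881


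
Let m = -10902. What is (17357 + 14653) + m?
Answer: 21108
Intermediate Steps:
(17357 + 14653) + m = (17357 + 14653) - 10902 = 32010 - 10902 = 21108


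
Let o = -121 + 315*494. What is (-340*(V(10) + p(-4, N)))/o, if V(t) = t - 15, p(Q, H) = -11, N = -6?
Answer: 5440/155489 ≈ 0.034986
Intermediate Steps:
V(t) = -15 + t
o = 155489 (o = -121 + 155610 = 155489)
(-340*(V(10) + p(-4, N)))/o = -340*((-15 + 10) - 11)/155489 = -340*(-5 - 11)*(1/155489) = -340*(-16)*(1/155489) = 5440*(1/155489) = 5440/155489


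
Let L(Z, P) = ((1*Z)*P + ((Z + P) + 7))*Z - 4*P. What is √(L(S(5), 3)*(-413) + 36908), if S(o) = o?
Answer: 11*I*√166 ≈ 141.73*I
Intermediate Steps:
L(Z, P) = -4*P + Z*(7 + P + Z + P*Z) (L(Z, P) = (Z*P + ((P + Z) + 7))*Z - 4*P = (P*Z + (7 + P + Z))*Z - 4*P = (7 + P + Z + P*Z)*Z - 4*P = Z*(7 + P + Z + P*Z) - 4*P = -4*P + Z*(7 + P + Z + P*Z))
√(L(S(5), 3)*(-413) + 36908) = √((5² - 4*3 + 7*5 + 3*5 + 3*5²)*(-413) + 36908) = √((25 - 12 + 35 + 15 + 3*25)*(-413) + 36908) = √((25 - 12 + 35 + 15 + 75)*(-413) + 36908) = √(138*(-413) + 36908) = √(-56994 + 36908) = √(-20086) = 11*I*√166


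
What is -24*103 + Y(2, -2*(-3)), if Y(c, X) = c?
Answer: -2470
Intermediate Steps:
-24*103 + Y(2, -2*(-3)) = -24*103 + 2 = -2472 + 2 = -2470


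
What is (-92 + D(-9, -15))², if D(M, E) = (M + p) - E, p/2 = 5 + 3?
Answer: 4900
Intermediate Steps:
p = 16 (p = 2*(5 + 3) = 2*8 = 16)
D(M, E) = 16 + M - E (D(M, E) = (M + 16) - E = (16 + M) - E = 16 + M - E)
(-92 + D(-9, -15))² = (-92 + (16 - 9 - 1*(-15)))² = (-92 + (16 - 9 + 15))² = (-92 + 22)² = (-70)² = 4900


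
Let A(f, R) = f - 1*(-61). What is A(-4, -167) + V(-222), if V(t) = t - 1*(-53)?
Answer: -112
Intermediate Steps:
A(f, R) = 61 + f (A(f, R) = f + 61 = 61 + f)
V(t) = 53 + t (V(t) = t + 53 = 53 + t)
A(-4, -167) + V(-222) = (61 - 4) + (53 - 222) = 57 - 169 = -112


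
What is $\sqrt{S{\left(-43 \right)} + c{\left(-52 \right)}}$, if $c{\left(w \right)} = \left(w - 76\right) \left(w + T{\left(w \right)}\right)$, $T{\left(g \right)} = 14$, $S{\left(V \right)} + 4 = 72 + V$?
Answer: $\sqrt{4889} \approx 69.921$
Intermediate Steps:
$S{\left(V \right)} = 68 + V$ ($S{\left(V \right)} = -4 + \left(72 + V\right) = 68 + V$)
$c{\left(w \right)} = \left(-76 + w\right) \left(14 + w\right)$ ($c{\left(w \right)} = \left(w - 76\right) \left(w + 14\right) = \left(-76 + w\right) \left(14 + w\right)$)
$\sqrt{S{\left(-43 \right)} + c{\left(-52 \right)}} = \sqrt{\left(68 - 43\right) - \left(-2160 - 2704\right)} = \sqrt{25 + \left(-1064 + 2704 + 3224\right)} = \sqrt{25 + 4864} = \sqrt{4889}$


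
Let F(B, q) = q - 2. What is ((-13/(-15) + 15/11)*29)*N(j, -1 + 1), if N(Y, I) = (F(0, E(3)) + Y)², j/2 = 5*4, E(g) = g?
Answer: 17939632/165 ≈ 1.0873e+5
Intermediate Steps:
F(B, q) = -2 + q
j = 40 (j = 2*(5*4) = 2*20 = 40)
N(Y, I) = (1 + Y)² (N(Y, I) = ((-2 + 3) + Y)² = (1 + Y)²)
((-13/(-15) + 15/11)*29)*N(j, -1 + 1) = ((-13/(-15) + 15/11)*29)*(1 + 40)² = ((-13*(-1/15) + 15*(1/11))*29)*41² = ((13/15 + 15/11)*29)*1681 = ((368/165)*29)*1681 = (10672/165)*1681 = 17939632/165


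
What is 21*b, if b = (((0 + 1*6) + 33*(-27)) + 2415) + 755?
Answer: 47985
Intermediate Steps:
b = 2285 (b = (((0 + 6) - 891) + 2415) + 755 = ((6 - 891) + 2415) + 755 = (-885 + 2415) + 755 = 1530 + 755 = 2285)
21*b = 21*2285 = 47985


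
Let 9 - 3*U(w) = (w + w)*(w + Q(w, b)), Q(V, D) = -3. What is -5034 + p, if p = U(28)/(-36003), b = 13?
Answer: -543715915/108009 ≈ -5034.0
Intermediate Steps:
U(w) = 3 - 2*w*(-3 + w)/3 (U(w) = 3 - (w + w)*(w - 3)/3 = 3 - 2*w*(-3 + w)/3)
p = 1391/108009 (p = (3 + 2*28 - 2/3*28**2)/(-36003) = (3 + 56 - 2/3*784)*(-1/36003) = (3 + 56 - 1568/3)*(-1/36003) = -1391/3*(-1/36003) = 1391/108009 ≈ 0.012879)
-5034 + p = -5034 + 1391/108009 = -543715915/108009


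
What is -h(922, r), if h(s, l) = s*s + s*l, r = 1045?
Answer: -1813574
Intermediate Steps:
h(s, l) = s**2 + l*s
-h(922, r) = -922*(1045 + 922) = -922*1967 = -1*1813574 = -1813574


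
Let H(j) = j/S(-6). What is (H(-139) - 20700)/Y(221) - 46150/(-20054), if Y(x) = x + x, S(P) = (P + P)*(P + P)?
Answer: -2186245981/49092192 ≈ -44.533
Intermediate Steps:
S(P) = 4*P² (S(P) = (2*P)*(2*P) = 4*P²)
H(j) = j/144 (H(j) = j/((4*(-6)²)) = j/((4*36)) = j/144)
Y(x) = 2*x
(H(-139) - 20700)/Y(221) - 46150/(-20054) = ((1/144)*(-139) - 20700)/((2*221)) - 46150/(-20054) = (-139/144 - 20700)/442 - 46150*(-1/20054) = -2980939/144*1/442 + 23075/10027 = -229303/4896 + 23075/10027 = -2186245981/49092192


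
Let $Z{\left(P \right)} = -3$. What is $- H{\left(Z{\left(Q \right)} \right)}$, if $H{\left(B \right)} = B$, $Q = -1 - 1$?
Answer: $3$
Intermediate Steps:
$Q = -2$
$- H{\left(Z{\left(Q \right)} \right)} = \left(-1\right) \left(-3\right) = 3$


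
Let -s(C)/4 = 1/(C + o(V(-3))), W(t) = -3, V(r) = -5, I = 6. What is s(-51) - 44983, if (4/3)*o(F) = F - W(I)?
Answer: -4723207/105 ≈ -44983.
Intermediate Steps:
o(F) = 9/4 + 3*F/4 (o(F) = 3*(F - 1*(-3))/4 = 3*(F + 3)/4 = 3*(3 + F)/4 = 9/4 + 3*F/4)
s(C) = -4/(-3/2 + C) (s(C) = -4/(C + (9/4 + (3/4)*(-5))) = -4/(C + (9/4 - 15/4)) = -4/(C - 3/2) = -4/(-3/2 + C))
s(-51) - 44983 = -8/(-3 + 2*(-51)) - 44983 = -8/(-3 - 102) - 44983 = -8/(-105) - 44983 = -8*(-1/105) - 44983 = 8/105 - 44983 = -4723207/105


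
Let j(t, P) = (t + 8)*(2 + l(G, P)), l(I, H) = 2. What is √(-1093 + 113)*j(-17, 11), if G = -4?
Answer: -504*I*√5 ≈ -1127.0*I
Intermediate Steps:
j(t, P) = 32 + 4*t (j(t, P) = (t + 8)*(2 + 2) = (8 + t)*4 = 32 + 4*t)
√(-1093 + 113)*j(-17, 11) = √(-1093 + 113)*(32 + 4*(-17)) = √(-980)*(32 - 68) = (14*I*√5)*(-36) = -504*I*√5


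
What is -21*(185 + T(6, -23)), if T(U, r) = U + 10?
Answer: -4221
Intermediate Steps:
T(U, r) = 10 + U
-21*(185 + T(6, -23)) = -21*(185 + (10 + 6)) = -21*(185 + 16) = -21*201 = -4221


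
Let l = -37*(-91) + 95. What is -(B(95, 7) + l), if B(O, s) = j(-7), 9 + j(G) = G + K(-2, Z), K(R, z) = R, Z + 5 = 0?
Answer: -3444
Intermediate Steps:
Z = -5 (Z = -5 + 0 = -5)
j(G) = -11 + G (j(G) = -9 + (G - 2) = -9 + (-2 + G) = -11 + G)
B(O, s) = -18 (B(O, s) = -11 - 7 = -18)
l = 3462 (l = 3367 + 95 = 3462)
-(B(95, 7) + l) = -(-18 + 3462) = -1*3444 = -3444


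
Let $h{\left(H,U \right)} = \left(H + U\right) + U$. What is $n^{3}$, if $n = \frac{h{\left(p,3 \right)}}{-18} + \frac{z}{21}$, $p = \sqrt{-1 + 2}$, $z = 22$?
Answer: $\frac{571787}{2000376} \approx 0.28584$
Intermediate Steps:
$p = 1$ ($p = \sqrt{1} = 1$)
$h{\left(H,U \right)} = H + 2 U$
$n = \frac{83}{126}$ ($n = \frac{1 + 2 \cdot 3}{-18} + \frac{22}{21} = \left(1 + 6\right) \left(- \frac{1}{18}\right) + 22 \cdot \frac{1}{21} = 7 \left(- \frac{1}{18}\right) + \frac{22}{21} = - \frac{7}{18} + \frac{22}{21} = \frac{83}{126} \approx 0.65873$)
$n^{3} = \left(\frac{83}{126}\right)^{3} = \frac{571787}{2000376}$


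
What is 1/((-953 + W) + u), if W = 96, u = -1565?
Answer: -1/2422 ≈ -0.00041288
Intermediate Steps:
1/((-953 + W) + u) = 1/((-953 + 96) - 1565) = 1/(-857 - 1565) = 1/(-2422) = -1/2422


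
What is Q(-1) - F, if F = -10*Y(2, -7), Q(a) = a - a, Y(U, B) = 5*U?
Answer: 100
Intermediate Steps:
Q(a) = 0
F = -100 (F = -50*2 = -10*10 = -100)
Q(-1) - F = 0 - 1*(-100) = 0 + 100 = 100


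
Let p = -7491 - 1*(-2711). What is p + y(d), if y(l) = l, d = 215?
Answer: -4565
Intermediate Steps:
p = -4780 (p = -7491 + 2711 = -4780)
p + y(d) = -4780 + 215 = -4565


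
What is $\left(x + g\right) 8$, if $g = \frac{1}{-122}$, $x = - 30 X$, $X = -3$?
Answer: $\frac{43916}{61} \approx 719.93$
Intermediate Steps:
$x = 90$ ($x = \left(-30\right) \left(-3\right) = 90$)
$g = - \frac{1}{122} \approx -0.0081967$
$\left(x + g\right) 8 = \left(90 - \frac{1}{122}\right) 8 = \frac{10979}{122} \cdot 8 = \frac{43916}{61}$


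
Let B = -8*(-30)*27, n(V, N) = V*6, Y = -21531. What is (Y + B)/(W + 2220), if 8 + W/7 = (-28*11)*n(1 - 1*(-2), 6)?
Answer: 15051/36644 ≈ 0.41074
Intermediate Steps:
n(V, N) = 6*V
W = -38864 (W = -56 + 7*((-28*11)*(6*(1 - 1*(-2)))) = -56 + 7*(-1848*(1 + 2)) = -56 + 7*(-1848*3) = -56 + 7*(-308*18) = -56 + 7*(-5544) = -56 - 38808 = -38864)
B = 6480 (B = 240*27 = 6480)
(Y + B)/(W + 2220) = (-21531 + 6480)/(-38864 + 2220) = -15051/(-36644) = -15051*(-1/36644) = 15051/36644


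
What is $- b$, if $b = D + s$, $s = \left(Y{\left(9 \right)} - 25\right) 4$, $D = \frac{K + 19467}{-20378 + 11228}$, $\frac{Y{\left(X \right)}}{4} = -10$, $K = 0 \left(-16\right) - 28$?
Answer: $\frac{2398439}{9150} \approx 262.12$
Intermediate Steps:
$K = -28$ ($K = 0 - 28 = -28$)
$Y{\left(X \right)} = -40$ ($Y{\left(X \right)} = 4 \left(-10\right) = -40$)
$D = - \frac{19439}{9150}$ ($D = \frac{-28 + 19467}{-20378 + 11228} = \frac{19439}{-9150} = 19439 \left(- \frac{1}{9150}\right) = - \frac{19439}{9150} \approx -2.1245$)
$s = -260$ ($s = \left(-40 - 25\right) 4 = \left(-65\right) 4 = -260$)
$b = - \frac{2398439}{9150}$ ($b = - \frac{19439}{9150} - 260 = - \frac{2398439}{9150} \approx -262.12$)
$- b = \left(-1\right) \left(- \frac{2398439}{9150}\right) = \frac{2398439}{9150}$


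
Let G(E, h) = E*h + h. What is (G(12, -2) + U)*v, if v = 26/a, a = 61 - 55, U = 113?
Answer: 377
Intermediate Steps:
a = 6
G(E, h) = h + E*h
v = 13/3 (v = 26/6 = 26*(1/6) = 13/3 ≈ 4.3333)
(G(12, -2) + U)*v = (-2*(1 + 12) + 113)*(13/3) = (-2*13 + 113)*(13/3) = (-26 + 113)*(13/3) = 87*(13/3) = 377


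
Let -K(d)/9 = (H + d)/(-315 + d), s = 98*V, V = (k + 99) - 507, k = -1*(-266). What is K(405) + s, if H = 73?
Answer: -69819/5 ≈ -13964.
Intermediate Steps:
k = 266
V = -142 (V = (266 + 99) - 507 = 365 - 507 = -142)
s = -13916 (s = 98*(-142) = -13916)
K(d) = -9*(73 + d)/(-315 + d)
K(405) + s = 9*(-73 - 1*405)/(-315 + 405) - 13916 = 9*(-73 - 405)/90 - 13916 = 9*(1/90)*(-478) - 13916 = -239/5 - 13916 = -69819/5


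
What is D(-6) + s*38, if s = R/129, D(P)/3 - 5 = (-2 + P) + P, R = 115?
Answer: 887/129 ≈ 6.8760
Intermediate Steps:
D(P) = 9 + 6*P (D(P) = 15 + 3*((-2 + P) + P) = 15 + 3*(-2 + 2*P) = 15 + (-6 + 6*P) = 9 + 6*P)
s = 115/129 ≈ 0.89147
D(-6) + s*38 = (9 + 6*(-6)) + (115/129)*38 = (9 - 36) + 4370/129 = -27 + 4370/129 = 887/129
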